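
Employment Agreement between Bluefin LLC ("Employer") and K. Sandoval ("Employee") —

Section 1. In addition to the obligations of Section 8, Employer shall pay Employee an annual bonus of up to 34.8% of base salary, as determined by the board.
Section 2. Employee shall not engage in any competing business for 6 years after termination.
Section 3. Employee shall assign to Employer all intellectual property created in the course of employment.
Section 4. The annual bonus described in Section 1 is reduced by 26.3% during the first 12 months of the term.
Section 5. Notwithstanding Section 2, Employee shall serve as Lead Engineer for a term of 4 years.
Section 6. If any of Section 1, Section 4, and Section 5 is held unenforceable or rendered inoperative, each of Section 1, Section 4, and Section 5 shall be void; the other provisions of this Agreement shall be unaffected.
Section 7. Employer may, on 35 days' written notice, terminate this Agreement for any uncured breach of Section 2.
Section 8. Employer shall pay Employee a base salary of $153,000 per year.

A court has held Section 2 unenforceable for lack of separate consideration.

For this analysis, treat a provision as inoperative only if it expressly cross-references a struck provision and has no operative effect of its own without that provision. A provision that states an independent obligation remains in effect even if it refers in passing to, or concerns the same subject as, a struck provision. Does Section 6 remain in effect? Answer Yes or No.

Section 2 is struck. The only function of Section 7 is the termination right for breach of Section 2, so it cannot stand once Section 2 is removed. Although Section 5 refers to Section 2, its operative terms do not depend on Section 2, so it remains in effect. Section 6 ties Section 1, Section 4, and Section 5 together, but none of those is affected here; the remaining provisions continue in force under Section 6. That leaves Section 1, Section 3, Section 4, Section 5, Section 6, and Section 8 in effect. Section 6 is among the surviving provisions, so the answer is yes.

Yes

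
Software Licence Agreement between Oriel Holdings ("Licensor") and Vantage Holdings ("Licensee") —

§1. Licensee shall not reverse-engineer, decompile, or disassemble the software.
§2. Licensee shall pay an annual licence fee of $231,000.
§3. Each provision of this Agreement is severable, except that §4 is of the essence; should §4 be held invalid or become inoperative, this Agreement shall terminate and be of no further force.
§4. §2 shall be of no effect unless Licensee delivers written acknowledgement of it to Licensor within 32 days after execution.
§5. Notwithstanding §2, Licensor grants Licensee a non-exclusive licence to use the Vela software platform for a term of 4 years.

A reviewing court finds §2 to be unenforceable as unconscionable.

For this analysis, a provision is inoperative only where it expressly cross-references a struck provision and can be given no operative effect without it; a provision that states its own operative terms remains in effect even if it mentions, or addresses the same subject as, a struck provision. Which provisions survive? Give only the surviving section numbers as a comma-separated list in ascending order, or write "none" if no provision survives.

none

§2 is struck. §4 has no operative effect of its own apart from §2 and is therefore inoperative. §3 makes §4 an essential term, and §4 has been rendered inoperative by the cascade; under §3, the entire Agreement is therefore void. No provision of the Agreement survives.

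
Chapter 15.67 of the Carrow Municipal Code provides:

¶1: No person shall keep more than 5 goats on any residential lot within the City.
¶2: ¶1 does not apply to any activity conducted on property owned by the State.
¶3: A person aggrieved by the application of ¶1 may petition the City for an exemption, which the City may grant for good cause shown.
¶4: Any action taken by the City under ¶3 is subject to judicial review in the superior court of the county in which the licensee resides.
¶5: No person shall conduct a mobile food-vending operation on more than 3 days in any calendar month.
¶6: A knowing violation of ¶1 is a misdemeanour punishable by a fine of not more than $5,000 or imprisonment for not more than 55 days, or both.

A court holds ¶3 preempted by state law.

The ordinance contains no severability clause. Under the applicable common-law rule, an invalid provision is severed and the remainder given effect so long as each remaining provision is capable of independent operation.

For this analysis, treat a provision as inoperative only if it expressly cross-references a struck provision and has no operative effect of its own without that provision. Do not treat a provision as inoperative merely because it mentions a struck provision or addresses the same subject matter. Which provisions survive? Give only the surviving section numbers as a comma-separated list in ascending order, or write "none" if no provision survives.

¶3 is struck. ¶4 operates only by reference to ¶3, so it falls with ¶3. With no severability clause, the stated default rule severs what cannot stand and enforces each remaining provision that can operate on its own. That leaves ¶1, ¶2, ¶5, and ¶6 in effect.

1, 2, 5, 6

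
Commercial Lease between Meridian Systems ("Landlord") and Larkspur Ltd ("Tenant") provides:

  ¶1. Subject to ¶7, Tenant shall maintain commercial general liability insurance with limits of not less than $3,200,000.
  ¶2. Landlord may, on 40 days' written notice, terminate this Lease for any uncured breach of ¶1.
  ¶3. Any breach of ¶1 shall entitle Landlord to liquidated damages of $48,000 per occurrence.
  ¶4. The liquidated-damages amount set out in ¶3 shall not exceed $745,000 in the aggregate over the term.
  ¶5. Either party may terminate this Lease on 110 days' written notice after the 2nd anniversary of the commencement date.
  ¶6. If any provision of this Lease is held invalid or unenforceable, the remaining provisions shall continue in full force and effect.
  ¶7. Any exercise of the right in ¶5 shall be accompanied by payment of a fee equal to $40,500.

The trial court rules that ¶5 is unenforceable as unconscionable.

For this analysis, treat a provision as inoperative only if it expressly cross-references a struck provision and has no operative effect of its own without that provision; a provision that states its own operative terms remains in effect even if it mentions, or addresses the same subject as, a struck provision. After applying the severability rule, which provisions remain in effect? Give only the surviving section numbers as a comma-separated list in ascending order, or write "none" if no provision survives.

¶5 is struck. ¶7 merely fixes the exercise fee for ¶5; with ¶5 gone it has nothing to operate on and falls away. ¶1 mentions ¶7 but its own obligation stands independently of ¶7, so ¶1 is not affected. ¶6 is a severability clause and preserves every provision that can still be given independent effect. The provisions still in force are ¶1, ¶2, ¶3, ¶4, and ¶6.

1, 2, 3, 4, 6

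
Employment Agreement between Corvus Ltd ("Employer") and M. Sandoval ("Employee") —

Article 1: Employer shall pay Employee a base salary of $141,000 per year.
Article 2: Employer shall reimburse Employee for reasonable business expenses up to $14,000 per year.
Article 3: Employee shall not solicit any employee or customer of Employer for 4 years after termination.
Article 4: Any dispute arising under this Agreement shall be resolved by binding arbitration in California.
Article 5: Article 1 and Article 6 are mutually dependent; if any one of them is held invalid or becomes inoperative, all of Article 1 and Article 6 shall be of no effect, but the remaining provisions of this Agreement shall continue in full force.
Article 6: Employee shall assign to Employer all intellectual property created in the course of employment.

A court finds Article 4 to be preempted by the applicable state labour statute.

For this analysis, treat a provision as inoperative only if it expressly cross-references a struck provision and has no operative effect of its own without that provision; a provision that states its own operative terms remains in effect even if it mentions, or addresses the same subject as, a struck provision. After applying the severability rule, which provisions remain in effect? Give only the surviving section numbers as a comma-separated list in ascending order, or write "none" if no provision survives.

Article 4 is struck. No other provision's operative terms depend on Article 4. Article 5 ties Article 1 and Article 6 together, but none of those is affected here; the remaining provisions continue in force under Article 5. The provisions still in force are Article 1, Article 2, Article 3, Article 5, and Article 6.

1, 2, 3, 5, 6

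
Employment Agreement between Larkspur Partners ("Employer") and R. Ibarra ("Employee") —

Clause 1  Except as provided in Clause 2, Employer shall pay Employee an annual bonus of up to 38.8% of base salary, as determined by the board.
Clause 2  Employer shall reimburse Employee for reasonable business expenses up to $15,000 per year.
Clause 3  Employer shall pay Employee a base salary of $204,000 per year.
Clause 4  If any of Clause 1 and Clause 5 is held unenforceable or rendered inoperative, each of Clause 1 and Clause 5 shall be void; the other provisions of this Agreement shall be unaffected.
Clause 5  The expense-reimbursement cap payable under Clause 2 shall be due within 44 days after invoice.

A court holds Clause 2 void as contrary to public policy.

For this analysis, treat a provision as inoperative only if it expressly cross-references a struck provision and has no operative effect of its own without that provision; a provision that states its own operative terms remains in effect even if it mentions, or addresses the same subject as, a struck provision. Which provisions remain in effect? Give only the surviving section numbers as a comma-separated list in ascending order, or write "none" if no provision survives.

3, 4

Clause 2 is struck. The whole of Clause 5 is the payment deadline for the expense-reimbursement cap, defined by reference to Clause 2, so Clause 5 cannot stand once Clause 2 is removed. Clause 4 declares Clause 1 and Clause 5 mutually dependent; since one of them has fallen, all of them are of no effect. That brings down Clause 1 as well. The remainder continues in force under Clause 4. That leaves Clause 3 and Clause 4 in effect.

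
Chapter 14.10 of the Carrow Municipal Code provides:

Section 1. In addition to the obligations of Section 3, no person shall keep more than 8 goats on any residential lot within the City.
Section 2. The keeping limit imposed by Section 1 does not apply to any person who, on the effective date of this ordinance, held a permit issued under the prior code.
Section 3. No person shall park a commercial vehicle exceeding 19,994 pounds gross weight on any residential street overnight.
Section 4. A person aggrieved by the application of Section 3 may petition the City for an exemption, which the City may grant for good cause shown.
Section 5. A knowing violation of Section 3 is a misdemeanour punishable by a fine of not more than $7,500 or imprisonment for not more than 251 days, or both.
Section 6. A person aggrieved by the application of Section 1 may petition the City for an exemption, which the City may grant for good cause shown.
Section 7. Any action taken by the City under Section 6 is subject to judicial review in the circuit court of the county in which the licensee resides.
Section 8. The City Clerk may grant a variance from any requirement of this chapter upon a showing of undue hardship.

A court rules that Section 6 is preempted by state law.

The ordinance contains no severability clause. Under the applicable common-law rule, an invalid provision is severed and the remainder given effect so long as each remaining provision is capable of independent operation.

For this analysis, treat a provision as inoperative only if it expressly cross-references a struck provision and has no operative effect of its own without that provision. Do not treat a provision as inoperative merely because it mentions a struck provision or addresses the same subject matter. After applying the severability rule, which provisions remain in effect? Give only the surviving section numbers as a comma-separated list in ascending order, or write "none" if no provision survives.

Section 6 is struck. Section 7 operates only by reference to Section 6, so it falls with Section 6. With no severability clause, the stated default rule severs what cannot stand and enforces each remaining provision that can operate on its own. The provisions still in force are Section 1, Section 2, Section 3, Section 4, Section 5, and Section 8.

1, 2, 3, 4, 5, 8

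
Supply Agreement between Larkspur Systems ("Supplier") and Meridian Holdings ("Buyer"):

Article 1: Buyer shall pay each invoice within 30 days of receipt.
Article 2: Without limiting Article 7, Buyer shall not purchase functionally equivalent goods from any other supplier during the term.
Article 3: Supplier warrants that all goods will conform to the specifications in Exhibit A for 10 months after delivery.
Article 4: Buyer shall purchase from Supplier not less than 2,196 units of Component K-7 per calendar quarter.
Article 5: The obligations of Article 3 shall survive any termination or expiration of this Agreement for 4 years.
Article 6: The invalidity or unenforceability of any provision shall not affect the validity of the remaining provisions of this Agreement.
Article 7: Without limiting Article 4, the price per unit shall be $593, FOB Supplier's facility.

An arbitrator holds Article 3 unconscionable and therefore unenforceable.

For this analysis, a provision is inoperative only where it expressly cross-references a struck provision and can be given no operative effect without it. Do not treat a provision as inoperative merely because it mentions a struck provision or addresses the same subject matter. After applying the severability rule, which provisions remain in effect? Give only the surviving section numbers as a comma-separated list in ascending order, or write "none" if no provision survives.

1, 2, 4, 6, 7

Article 3 is struck. The only function of Article 5 is the survival period for Article 3, so it cannot stand once Article 3 is removed. Article 6 is a severability clause and preserves every provision that can still be given independent effect. Article 1, Article 2, Article 4, Article 6, and Article 7 remain in effect.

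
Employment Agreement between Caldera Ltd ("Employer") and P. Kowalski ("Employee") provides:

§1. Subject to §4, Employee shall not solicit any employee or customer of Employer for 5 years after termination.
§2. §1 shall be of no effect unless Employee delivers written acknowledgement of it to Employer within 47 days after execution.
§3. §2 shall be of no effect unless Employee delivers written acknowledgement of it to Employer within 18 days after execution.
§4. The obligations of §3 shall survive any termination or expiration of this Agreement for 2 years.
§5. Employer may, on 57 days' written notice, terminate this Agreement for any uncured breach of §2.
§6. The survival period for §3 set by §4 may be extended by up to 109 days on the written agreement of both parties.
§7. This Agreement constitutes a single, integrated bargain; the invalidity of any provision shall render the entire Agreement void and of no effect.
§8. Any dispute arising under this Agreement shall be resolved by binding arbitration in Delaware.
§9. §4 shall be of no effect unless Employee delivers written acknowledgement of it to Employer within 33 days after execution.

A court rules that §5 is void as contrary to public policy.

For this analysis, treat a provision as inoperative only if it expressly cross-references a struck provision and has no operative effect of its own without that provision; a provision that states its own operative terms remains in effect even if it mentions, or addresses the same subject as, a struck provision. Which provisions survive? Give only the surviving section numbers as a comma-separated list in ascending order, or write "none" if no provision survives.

§5 is struck. Nothing else in the Agreement is defined by reference to §5. §7 provides that the Agreement is not severable, so the invalidity of any one provision voids the entire Agreement. No provision of the Agreement survives.

none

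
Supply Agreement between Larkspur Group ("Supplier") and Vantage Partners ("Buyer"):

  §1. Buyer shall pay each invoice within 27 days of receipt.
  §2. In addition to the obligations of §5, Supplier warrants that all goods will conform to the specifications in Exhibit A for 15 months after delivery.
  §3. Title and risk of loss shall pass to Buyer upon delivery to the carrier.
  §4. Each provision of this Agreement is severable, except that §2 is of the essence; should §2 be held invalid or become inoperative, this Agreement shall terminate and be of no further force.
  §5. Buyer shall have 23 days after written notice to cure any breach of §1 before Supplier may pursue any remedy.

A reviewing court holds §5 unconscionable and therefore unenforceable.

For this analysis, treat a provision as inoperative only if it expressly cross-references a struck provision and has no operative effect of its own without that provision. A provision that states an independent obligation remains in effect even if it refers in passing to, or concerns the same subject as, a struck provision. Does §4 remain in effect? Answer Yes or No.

§5 is struck. §2 mentions §5 but its own obligation stands independently of §5, so §2 is not affected. No other provision's operative terms depend on §5. §4 makes §2 an essential term, but §2 is unaffected, so the severability proviso in §4 preserves the remaining provisions. The provisions still in force are §1, §2, §3, and §4. §4 is among the surviving provisions, so the answer is yes.

Yes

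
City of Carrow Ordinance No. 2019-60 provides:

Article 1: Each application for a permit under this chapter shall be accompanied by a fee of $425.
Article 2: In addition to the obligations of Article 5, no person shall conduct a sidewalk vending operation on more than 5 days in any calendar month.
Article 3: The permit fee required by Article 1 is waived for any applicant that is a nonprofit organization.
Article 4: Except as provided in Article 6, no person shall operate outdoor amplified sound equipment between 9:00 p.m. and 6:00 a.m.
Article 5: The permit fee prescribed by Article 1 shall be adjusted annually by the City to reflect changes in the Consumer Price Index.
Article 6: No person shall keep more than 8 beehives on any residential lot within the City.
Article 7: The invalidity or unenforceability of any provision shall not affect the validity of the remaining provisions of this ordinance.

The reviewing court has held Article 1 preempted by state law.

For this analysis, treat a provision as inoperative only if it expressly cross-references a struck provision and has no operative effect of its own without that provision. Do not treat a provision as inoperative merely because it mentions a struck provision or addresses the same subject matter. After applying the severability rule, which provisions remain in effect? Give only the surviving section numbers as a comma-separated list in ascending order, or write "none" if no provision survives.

Article 1 is struck. The whole of Article 3 is the nonprofit waiver of the permit fee, defined by reference to Article 1, so Article 3 cannot stand once Article 1 is removed. Article 5 operates only by reference to Article 1, so it falls with Article 1. Article 2 mentions Article 5 but its own obligation stands independently of Article 5, so Article 2 is not affected. Article 7 is a severability clause and preserves every provision that can still be given independent effect. The provisions still in force are Article 2, Article 4, Article 6, and Article 7.

2, 4, 6, 7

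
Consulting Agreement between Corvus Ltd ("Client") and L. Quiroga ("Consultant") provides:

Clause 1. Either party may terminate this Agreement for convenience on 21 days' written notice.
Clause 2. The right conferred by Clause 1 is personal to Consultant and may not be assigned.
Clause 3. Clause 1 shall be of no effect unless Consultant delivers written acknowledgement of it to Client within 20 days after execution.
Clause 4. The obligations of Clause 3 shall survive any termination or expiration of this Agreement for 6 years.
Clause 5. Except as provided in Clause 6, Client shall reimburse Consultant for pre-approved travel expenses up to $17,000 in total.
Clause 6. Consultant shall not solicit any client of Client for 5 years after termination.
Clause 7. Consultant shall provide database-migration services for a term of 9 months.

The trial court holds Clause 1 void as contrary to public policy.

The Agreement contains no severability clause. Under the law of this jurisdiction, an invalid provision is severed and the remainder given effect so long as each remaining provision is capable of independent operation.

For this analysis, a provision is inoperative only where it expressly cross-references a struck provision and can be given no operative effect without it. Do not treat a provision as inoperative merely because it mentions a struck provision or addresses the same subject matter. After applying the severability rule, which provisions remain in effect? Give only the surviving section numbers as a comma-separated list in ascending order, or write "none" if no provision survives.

5, 6, 7

Clause 1 is struck. The only function of Clause 2 is the non-assignment of Clause 1, so it cannot stand once Clause 1 is removed. The only function of Clause 3 is the acknowledgement condition for Clause 1, so it cannot stand once Clause 1 is removed. Clause 4 operates only by reference to Clause 3, so it falls with Clause 3. With no severability clause, the stated default rule severs what cannot stand and enforces each remaining provision that can operate on its own. That leaves Clause 5, Clause 6, and Clause 7 in effect.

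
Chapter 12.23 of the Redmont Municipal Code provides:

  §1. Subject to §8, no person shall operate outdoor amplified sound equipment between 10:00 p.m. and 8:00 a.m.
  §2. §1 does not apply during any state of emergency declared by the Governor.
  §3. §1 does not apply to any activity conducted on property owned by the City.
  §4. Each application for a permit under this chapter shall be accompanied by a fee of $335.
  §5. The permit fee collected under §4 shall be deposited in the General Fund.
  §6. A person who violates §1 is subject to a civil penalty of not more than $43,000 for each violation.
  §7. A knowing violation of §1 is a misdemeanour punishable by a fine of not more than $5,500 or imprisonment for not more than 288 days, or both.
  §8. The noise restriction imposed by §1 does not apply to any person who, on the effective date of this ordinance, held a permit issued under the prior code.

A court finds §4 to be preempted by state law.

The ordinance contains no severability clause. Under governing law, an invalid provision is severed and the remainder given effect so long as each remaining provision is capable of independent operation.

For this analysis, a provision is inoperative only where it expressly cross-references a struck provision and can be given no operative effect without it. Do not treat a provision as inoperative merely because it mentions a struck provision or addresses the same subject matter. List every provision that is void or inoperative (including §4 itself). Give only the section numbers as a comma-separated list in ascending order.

4, 5

§4 is struck. §5 does nothing except set the disposition of the permit fee by reference to §4; with §4 gone it has no independent effect and is inoperative. Under the stated default rule, only provisions that cannot operate independently fall away; the rest are enforced. §1, §2, §3, §6, §7, and §8 remain in effect.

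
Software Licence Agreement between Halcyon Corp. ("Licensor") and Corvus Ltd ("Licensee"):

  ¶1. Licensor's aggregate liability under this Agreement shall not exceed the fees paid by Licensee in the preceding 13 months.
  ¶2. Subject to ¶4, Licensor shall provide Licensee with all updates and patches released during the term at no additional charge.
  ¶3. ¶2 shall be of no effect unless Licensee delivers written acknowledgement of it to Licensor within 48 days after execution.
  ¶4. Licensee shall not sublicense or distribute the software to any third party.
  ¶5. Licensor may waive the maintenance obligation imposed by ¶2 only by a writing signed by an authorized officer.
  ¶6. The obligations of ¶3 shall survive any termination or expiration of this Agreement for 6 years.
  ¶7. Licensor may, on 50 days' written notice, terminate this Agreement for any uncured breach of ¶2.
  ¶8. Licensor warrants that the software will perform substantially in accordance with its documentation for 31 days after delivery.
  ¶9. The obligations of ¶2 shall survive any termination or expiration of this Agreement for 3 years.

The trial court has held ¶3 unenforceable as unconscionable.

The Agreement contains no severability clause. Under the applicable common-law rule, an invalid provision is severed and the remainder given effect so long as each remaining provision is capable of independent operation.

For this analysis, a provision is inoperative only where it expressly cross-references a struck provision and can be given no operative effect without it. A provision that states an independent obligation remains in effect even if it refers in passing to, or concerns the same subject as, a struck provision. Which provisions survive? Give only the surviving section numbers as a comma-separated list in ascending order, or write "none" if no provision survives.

¶3 is struck. ¶6 operates only by reference to ¶3, so it falls with ¶3. With no severability clause, the stated default rule severs what cannot stand and enforces each remaining provision that can operate on its own. That leaves ¶1, ¶2, ¶4, ¶5, ¶7, ¶8, and ¶9 in effect.

1, 2, 4, 5, 7, 8, 9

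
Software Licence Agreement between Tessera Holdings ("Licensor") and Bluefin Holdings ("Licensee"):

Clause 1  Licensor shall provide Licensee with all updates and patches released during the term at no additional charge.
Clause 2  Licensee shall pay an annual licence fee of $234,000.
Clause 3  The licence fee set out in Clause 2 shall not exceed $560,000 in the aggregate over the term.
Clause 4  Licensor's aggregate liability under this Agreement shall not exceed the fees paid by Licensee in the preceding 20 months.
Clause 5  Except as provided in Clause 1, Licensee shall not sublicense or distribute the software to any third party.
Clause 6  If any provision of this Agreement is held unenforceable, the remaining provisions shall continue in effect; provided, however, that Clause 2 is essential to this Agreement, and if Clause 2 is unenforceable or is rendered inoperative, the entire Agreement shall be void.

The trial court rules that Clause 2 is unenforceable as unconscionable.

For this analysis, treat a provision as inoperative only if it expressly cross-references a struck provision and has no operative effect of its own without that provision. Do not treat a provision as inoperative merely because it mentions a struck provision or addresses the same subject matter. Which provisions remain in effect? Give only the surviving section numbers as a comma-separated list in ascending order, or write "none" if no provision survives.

Clause 2 is struck. Clause 3 does nothing except set the aggregate cap on the licence fee by reference to Clause 2; with Clause 2 gone it has no independent effect and is inoperative. Clause 6 makes Clause 2 an essential term, and Clause 2 is the provision held invalid; under Clause 6, the entire Agreement is therefore void. No provision of the Agreement survives.

none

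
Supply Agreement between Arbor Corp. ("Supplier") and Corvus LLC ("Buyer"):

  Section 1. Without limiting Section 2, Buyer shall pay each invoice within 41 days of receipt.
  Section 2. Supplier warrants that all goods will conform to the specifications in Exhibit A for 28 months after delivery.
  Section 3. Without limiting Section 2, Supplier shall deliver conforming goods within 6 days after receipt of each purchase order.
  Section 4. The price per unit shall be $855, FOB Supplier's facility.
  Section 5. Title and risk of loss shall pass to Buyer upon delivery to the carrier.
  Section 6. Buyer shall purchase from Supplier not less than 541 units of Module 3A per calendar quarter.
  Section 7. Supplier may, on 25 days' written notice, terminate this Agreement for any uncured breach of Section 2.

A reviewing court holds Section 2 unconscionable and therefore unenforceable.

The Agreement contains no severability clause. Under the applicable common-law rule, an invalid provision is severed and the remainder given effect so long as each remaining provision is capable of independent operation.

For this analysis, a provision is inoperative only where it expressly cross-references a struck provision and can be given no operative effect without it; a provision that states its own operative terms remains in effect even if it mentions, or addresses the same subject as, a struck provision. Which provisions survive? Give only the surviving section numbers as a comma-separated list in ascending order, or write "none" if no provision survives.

Section 2 is struck. Section 7 operates only by reference to Section 2, so it falls with Section 2. Although Section 3 refers to Section 2, its operative terms do not depend on Section 2, so it remains in effect. Although Section 1 refers to Section 2, its operative terms do not depend on Section 2, so it remains in effect. With no severability clause, the stated default rule severs what cannot stand and enforces each remaining provision that can operate on its own. Section 1, Section 3, Section 4, Section 5, and Section 6 remain in effect.

1, 3, 4, 5, 6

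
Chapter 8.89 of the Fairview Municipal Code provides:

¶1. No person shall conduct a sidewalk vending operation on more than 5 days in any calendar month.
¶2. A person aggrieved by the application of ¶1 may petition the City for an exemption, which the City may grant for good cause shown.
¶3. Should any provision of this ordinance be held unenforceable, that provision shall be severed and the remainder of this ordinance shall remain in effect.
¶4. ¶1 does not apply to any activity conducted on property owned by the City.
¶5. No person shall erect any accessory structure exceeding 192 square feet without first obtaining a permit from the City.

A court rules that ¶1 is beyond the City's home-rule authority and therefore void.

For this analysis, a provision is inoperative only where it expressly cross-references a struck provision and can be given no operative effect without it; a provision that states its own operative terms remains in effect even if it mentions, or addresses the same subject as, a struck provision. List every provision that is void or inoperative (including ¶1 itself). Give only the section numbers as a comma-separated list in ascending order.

¶1 is struck. ¶2 merely fixes the exemption procedure for ¶1; with ¶1 gone it has nothing to operate on and falls away. ¶4 merely fixes the public-property exemption from ¶1; with ¶1 gone it has nothing to operate on and falls away. ¶3 is a severability clause and preserves every provision that can still be given independent effect. The provisions still in force are ¶3 and ¶5.

1, 2, 4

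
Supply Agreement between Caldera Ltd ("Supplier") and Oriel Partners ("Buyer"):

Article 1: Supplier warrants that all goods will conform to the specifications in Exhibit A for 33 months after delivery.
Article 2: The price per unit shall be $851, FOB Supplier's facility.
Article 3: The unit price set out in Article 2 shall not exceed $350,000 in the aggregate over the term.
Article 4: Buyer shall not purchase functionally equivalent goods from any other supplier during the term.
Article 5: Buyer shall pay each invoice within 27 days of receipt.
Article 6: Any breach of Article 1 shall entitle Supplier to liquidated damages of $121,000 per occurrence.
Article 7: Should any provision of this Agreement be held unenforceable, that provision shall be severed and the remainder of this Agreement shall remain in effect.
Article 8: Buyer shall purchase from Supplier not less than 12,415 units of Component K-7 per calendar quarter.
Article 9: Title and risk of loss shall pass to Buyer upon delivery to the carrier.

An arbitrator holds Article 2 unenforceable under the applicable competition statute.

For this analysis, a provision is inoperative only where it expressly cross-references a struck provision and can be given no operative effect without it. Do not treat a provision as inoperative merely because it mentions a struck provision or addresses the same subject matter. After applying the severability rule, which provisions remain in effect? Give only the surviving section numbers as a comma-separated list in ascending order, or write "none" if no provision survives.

1, 4, 5, 6, 7, 8, 9

Article 2 is struck. Article 3 has no operative effect of its own apart from Article 2 and is therefore inoperative. Article 7 is a severability clause and preserves every provision that can still be given independent effect. That leaves Article 1, Article 4, Article 5, Article 6, Article 7, Article 8, and Article 9 in effect.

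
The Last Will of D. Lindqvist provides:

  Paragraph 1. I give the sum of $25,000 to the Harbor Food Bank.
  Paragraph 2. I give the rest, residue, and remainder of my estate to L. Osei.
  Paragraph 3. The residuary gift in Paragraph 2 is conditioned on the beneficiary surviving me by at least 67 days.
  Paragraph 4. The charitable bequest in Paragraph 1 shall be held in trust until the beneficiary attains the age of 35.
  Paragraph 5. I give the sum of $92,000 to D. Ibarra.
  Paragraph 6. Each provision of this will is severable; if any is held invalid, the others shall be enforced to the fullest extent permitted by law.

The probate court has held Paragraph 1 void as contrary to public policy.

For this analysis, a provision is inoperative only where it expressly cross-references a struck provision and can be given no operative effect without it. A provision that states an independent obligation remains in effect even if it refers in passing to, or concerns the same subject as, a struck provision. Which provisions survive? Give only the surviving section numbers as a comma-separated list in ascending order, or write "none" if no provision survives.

Paragraph 1 is struck. Paragraph 4 has no operative effect of its own apart from Paragraph 1 and is therefore inoperative. Under the severability clause in Paragraph 6, the remaining provisions continue in force. The provisions still in force are Paragraph 2, Paragraph 3, Paragraph 5, and Paragraph 6.

2, 3, 5, 6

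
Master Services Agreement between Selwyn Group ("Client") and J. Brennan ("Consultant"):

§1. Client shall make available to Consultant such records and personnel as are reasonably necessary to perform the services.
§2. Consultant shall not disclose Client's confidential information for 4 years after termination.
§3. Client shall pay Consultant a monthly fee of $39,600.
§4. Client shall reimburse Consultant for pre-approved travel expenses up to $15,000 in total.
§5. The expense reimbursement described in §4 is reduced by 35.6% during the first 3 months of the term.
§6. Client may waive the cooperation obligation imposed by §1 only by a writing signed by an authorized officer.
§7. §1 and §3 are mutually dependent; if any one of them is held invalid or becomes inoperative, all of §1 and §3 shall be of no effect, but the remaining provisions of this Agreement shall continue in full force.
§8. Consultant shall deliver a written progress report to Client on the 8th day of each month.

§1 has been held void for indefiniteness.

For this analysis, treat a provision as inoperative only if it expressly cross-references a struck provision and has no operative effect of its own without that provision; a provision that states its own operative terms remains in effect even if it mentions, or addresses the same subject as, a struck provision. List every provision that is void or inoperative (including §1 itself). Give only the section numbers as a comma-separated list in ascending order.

1, 3, 6

§1 is struck. §6 operates only by reference to §1, so it falls with §1. §7 declares §1 and §3 mutually dependent; since one of them has fallen, all of them are of no effect. That brings down §3 as well. The remainder continues in force under §7. The provisions still in force are §2, §4, §5, §7, and §8.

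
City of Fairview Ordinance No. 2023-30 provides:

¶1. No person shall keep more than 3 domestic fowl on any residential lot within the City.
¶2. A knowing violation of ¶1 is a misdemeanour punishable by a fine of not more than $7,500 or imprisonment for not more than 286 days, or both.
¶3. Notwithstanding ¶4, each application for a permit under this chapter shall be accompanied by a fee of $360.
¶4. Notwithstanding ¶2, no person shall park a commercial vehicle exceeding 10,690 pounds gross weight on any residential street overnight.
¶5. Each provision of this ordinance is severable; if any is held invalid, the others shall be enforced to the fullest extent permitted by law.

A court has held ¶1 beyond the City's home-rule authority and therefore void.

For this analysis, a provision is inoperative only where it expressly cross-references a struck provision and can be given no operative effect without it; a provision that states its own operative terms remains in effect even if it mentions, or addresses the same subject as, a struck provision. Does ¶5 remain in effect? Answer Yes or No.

Yes

¶1 is struck. ¶2 operates only by reference to ¶1, so it falls with ¶1. ¶4 mentions ¶2 but its own obligation stands independently of ¶2, so ¶4 is not affected. ¶5 is a severability clause and preserves every provision that can still be given independent effect. The provisions still in force are ¶3, ¶4, and ¶5. ¶5 is among the surviving provisions, so the answer is yes.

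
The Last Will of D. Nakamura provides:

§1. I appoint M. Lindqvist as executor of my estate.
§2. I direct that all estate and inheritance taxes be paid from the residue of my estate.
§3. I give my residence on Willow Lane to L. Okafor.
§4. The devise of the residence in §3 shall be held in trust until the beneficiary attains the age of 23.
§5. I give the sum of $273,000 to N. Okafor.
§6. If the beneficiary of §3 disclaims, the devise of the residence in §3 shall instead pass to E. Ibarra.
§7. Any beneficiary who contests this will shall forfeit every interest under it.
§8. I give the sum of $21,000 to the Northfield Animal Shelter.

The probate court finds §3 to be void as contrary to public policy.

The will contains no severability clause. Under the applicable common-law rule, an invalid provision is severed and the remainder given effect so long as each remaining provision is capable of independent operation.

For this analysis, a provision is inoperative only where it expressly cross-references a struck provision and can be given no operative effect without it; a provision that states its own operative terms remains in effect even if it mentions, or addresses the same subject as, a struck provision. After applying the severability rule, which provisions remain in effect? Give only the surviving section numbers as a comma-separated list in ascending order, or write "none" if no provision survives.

§3 is struck. §4 merely fixes the trust for §3; with §3 gone it has nothing to operate on and falls away. §6 merely fixes the alternative disposition for §3; with §3 gone it has nothing to operate on and falls away. With no severability clause, the stated default rule severs what cannot stand and enforces each remaining provision that can operate on its own. §1, §2, §5, §7, and §8 remain in effect.

1, 2, 5, 7, 8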